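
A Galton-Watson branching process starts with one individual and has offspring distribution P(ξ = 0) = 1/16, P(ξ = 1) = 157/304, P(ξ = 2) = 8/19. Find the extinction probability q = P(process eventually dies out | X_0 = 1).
q = 19/128

The pgf is f(s) = 1/16 + 157/304·s + 8/19·s². The extinction probability q is the smallest fixed point of f in [0, 1]. Setting s = f(s):
  8/19·s² + (157/304 − 1)·s + 1/16 = 0
  8/19·s² − (1/16 + 8/19)·s + 1/16 = 0
which factors as (s − 1)·(8/19·s − 1/16) = 0, giving roots s = 1 and s = (1/16)/(8/19) = 19/128.
Mean offspring μ = 157/304 + 2·8/19 = 413/304 > 1 (supercritical), so q < 1. The extinction probability is the smaller root: q = (1/16)/(8/19) = 19/128.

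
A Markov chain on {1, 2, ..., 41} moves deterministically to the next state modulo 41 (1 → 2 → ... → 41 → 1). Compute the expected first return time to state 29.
E[T_29 | X_0 = 29] = 41

The chain cycles deterministically, so starting at state 29 it returns in exactly 41 steps. Equivalently, the stationary distribution is uniform π_j = 1/41 for every state j, so by Kac's formula E[T_29] = 1/π_29 = 41.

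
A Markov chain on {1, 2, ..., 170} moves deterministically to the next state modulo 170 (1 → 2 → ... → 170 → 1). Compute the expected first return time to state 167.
E[T_167 | X_0 = 167] = 170

The chain cycles deterministically, so starting at state 167 it returns in exactly 170 steps. Equivalently, the stationary distribution is uniform π_j = 1/170 for every state j, so by Kac's formula E[T_167] = 1/π_167 = 170.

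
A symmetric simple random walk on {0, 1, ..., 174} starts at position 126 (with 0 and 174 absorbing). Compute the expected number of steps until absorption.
E[τ | X_0 = 126] = 6048

Let v_k = E[τ | X_0 = k]. Boundary: v_0 = v_174 = 0. Recurrence: v_k = 1 + (v_{k-1} + v_{k+1})/2 for 1 ≤ k ≤ 173. The particular solution to v_k − (v_{k-1} + v_{k+1})/2 = 1 is v_k = −k^2. Adding homogeneous solution A + B k and matching boundaries gives v_k = k (174 − k). Substituting k = 126: v_126 = 126 · 48 = 6048.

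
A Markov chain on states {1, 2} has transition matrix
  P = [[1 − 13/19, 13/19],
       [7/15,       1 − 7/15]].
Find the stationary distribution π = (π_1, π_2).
π_1 = 133/328, π_2 = 195/328

Solve πP = π with π_1 + π_2 = 1. From πP = π: π_1 · (1 − 13/19) + π_2 · 7/15 = π_1 ⇒ π_2 · 7/15 = π_1 · 13/19 ⇒ π_2/π_1 = (13/19)/(7/15) = 195/133. Together with π_1 + π_2 = 1:
  π_1 = (7/15)/(13/19 + 7/15) = (7/15)/(328/285) = 133/328,
  π_2 = (13/19)/(13/19 + 7/15) = (13/19)/(328/285) = 195/328.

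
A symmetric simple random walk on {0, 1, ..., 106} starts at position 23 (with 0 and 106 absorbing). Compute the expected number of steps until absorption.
E[τ | X_0 = 23] = 1909

Let v_k = E[τ | X_0 = k]. Boundary: v_0 = v_106 = 0. Recurrence: v_k = 1 + (v_{k-1} + v_{k+1})/2 for 1 ≤ k ≤ 105. The particular solution to v_k − (v_{k-1} + v_{k+1})/2 = 1 is v_k = −k^2. Adding homogeneous solution A + B k and matching boundaries gives v_k = k (106 − k). Substituting k = 23: v_23 = 23 · 83 = 1909.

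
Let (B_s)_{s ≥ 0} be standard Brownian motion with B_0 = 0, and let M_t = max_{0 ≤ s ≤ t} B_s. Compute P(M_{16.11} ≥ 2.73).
P(M_{16.11} ≥ 2.73) = 2·P(B_{16.11} ≥ 2.73) = 2(1 − Φ(2.73/√16.11)) ≈ 0.4964

By the reflection principle for Brownian motion, P(M_t ≥ a) = 2 · P(B_t ≥ a) for a ≥ 0. Since B_t ~ N(0, t), P(B_t ≥ 2.73) = 1 − Φ(2.73/√t) = 1 − Φ(2.73/√16.11) = 1 − Φ(0.6802). So
  P(M_{16.11} ≥ 2.73) = 2(1 − Φ(0.6802)) ≈ 0.4964.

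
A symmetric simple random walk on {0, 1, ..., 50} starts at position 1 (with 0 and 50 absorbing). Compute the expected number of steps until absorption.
E[τ | X_0 = 1] = 49

Let v_k = E[τ | X_0 = k]. Boundary: v_0 = v_50 = 0. Recurrence: v_k = 1 + (v_{k-1} + v_{k+1})/2 for 1 ≤ k ≤ 49. The particular solution to v_k − (v_{k-1} + v_{k+1})/2 = 1 is v_k = −k^2. Adding homogeneous solution A + B k and matching boundaries gives v_k = k (50 − k). Substituting k = 1: v_1 = 1 · 49 = 49.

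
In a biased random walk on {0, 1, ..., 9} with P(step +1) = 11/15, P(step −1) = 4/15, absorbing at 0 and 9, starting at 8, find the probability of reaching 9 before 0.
P(hit 9 before 0) = (1 − (4/11)^8) / (1 − (4/11)^9) = 336746685/336812221

Let u_k denote P(reach 9 before 0 | start at k). Boundary: u_0 = 0, u_9 = 1. Recurrence: u_k = 11/15·u_{k+1} + 4/15·u_{k-1} for 1 ≤ k ≤ 8. Try u_k = A + B·r^k with r = q/p = (4/15)/(11/15) = 4/11. Substitution satisfies the recurrence; boundary conditions give:
  u_k = (1 − r^k) / (1 − r^N) = (1 − (4/11)^8) / (1 − (4/11)^9) = 336746685/336812221.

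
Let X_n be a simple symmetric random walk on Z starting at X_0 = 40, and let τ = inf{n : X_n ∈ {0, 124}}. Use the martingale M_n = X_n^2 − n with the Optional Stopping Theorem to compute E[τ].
E[τ] = 3360

M_n = X_n^2 − n is a martingale (since E[X_{n+1}^2 | F_n] = X_n^2 + 1). By OST (τ has finite mean in a bounded region), E[M_τ] = E[M_0] = X_0^2 − 0 = 40^2 = 1600. Also E[M_τ] = E[X_τ^2] − E[τ]. The walk exits at 0 or 124, with P(hit 124 first) = 40/124, so E[X_τ^2] = 124^2 · 40/124 + 0 = 4960. Thus E[τ] = E[X_τ^2] − E[M_τ] = 4960 − 1600 = 3360 = 40(124 − 40) = 3360.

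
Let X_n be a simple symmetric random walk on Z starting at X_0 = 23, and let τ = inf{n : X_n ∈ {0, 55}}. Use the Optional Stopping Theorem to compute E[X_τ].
E[X_τ] = 23

X_n is a martingale and τ is a bounded-mean stopping time (indeed τ is finite a.s. with bounded expectation since the walk is in a bounded region). By the OST, E[X_τ] = E[X_0] = 23. Equivalently: E[X_τ] = 55 · P(hit 55 first) + 0 · P(hit 0 first) = 55 · (23/55) = 23.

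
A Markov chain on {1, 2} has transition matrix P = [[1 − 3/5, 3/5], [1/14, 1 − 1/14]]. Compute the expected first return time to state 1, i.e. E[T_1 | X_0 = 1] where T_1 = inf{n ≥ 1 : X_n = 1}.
E[T_1 | X_0 = 1] = 1/π_1 = 47/5

For an irreducible recurrent Markov chain with stationary distribution π, E[T_i | X_0 = i] = 1/π_i (Kac's formula). Here π_1 = (1/14)/(3/5 + 1/14) = (1/14)/(47/70) = 5/47, so E[T_1 | X_0 = 1] = 1/π_1 = (3/5 + 1/14)/(1/14) = (47/70)/(1/14) = 47/5.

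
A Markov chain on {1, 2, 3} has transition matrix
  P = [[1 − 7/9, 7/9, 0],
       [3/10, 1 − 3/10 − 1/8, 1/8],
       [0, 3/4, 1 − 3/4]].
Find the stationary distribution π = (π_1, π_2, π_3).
π = (81/326, 105/163, 35/326)

This is a birth-death chain on three states, which satisfies detailed balance: π_1 · P_{12} = π_2 · P_{21} and π_2 · P_{23} = π_3 · P_{32}.
From π_1 · 7/9 = π_2 · 3/10: π_2/π_1 = (7/9)/(3/10) = 70/27.
From π_2 · 1/8 = π_3 · 3/4: π_3/π_2 = (1/8)/(3/4) = 1/6.
Take π_1 proportional to 1; then unnormalized π = (1, 70/27, 35/81). Normalize by dividing by the sum 326/81:
  π = (81/326, 105/163, 35/326).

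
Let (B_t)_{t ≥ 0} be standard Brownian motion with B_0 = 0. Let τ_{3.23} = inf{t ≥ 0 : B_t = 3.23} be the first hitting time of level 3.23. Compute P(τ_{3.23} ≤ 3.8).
P(τ_{3.23} ≤ 3.8) = 2(1 − Φ(3.23/√3.8)) = 2(1 − Φ(1.6570)) ≈ 0.0975

By the reflection principle for standard BM, P(τ_b ≤ t) = 2 · P(B_t ≥ b). Since B_t ~ N(0, t), P(B_t ≥ 3.23) = 1 − Φ(3.23/√t) = 1 − Φ(3.23/√3.8) = 1 − Φ(1.6570) ≈ 0.04876. Doubling: P(τ_{3.23} ≤ 3.8) ≈ 2 · 0.04876 = 0.09752 ≈ 0.0975.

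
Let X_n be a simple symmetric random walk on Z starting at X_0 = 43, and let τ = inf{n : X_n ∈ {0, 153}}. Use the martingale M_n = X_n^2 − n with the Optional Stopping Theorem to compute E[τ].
E[τ] = 4730

M_n = X_n^2 − n is a martingale (since E[X_{n+1}^2 | F_n] = X_n^2 + 1). By OST (τ has finite mean in a bounded region), E[M_τ] = E[M_0] = X_0^2 − 0 = 43^2 = 1849. Also E[M_τ] = E[X_τ^2] − E[τ]. The walk exits at 0 or 153, with P(hit 153 first) = 43/153, so E[X_τ^2] = 153^2 · 43/153 + 0 = 6579. Thus E[τ] = E[X_τ^2] − E[M_τ] = 6579 − 1849 = 4730 = 43(153 − 43) = 4730.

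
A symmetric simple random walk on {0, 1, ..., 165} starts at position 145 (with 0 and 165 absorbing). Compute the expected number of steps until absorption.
E[τ | X_0 = 145] = 2900

Let v_k = E[τ | X_0 = k]. Boundary: v_0 = v_165 = 0. Recurrence: v_k = 1 + (v_{k-1} + v_{k+1})/2 for 1 ≤ k ≤ 164. The particular solution to v_k − (v_{k-1} + v_{k+1})/2 = 1 is v_k = −k^2. Adding homogeneous solution A + B k and matching boundaries gives v_k = k (165 − k). Substituting k = 145: v_145 = 145 · 20 = 2900.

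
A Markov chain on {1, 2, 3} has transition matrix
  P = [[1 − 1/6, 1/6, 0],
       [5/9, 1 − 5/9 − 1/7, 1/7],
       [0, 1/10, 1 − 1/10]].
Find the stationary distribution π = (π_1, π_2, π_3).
π = (70/121, 21/121, 30/121)

This is a birth-death chain on three states, which satisfies detailed balance: π_1 · P_{12} = π_2 · P_{21} and π_2 · P_{23} = π_3 · P_{32}.
From π_1 · 1/6 = π_2 · 5/9: π_2/π_1 = (1/6)/(5/9) = 3/10.
From π_2 · 1/7 = π_3 · 1/10: π_3/π_2 = (1/7)/(1/10) = 10/7.
Take π_1 proportional to 1; then unnormalized π = (1, 3/10, 3/7). Normalize by dividing by the sum 121/70:
  π = (70/121, 21/121, 30/121).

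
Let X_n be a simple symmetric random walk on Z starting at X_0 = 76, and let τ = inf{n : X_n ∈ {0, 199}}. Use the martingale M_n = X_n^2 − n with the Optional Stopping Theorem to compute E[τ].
E[τ] = 9348

M_n = X_n^2 − n is a martingale (since E[X_{n+1}^2 | F_n] = X_n^2 + 1). By OST (τ has finite mean in a bounded region), E[M_τ] = E[M_0] = X_0^2 − 0 = 76^2 = 5776. Also E[M_τ] = E[X_τ^2] − E[τ]. The walk exits at 0 or 199, with P(hit 199 first) = 76/199, so E[X_τ^2] = 199^2 · 76/199 + 0 = 15124. Thus E[τ] = E[X_τ^2] − E[M_τ] = 15124 − 5776 = 9348 = 76(199 − 76) = 9348.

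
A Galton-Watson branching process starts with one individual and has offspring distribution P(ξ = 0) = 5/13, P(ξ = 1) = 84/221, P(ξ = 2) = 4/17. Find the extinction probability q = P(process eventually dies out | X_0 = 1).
q = 1

Mean offspring μ = 0·5/13 + 1·84/221 + 2·4/17 = 188/221 ≤ 1. For μ ≤ 1 with offspring not concentrated at 1, the Galton-Watson process goes extinct almost surely, so q = 1.
(Algebraic check: The pgf is f(s) = 5/13 + 84/221·s + 4/17·s². The extinction probability q is the smallest fixed point of f in [0, 1]. Setting s = f(s):
  4/17·s² + (84/221 − 1)·s + 5/13 = 0
  4/17·s² − (5/13 + 4/17)·s + 5/13 = 0
which factors as (s − 1)·(4/17·s − 5/13) = 0, giving roots s = 1 and s = (5/13)/(4/17) = 85/52. Since 85/52 ≥ 1, the smallest root in [0, 1] is s = 1.)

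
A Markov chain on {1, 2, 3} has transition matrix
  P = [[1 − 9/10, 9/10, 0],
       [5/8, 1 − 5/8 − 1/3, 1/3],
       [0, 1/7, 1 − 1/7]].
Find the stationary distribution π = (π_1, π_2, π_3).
π = (5/29, 36/145, 84/145)

This is a birth-death chain on three states, which satisfies detailed balance: π_1 · P_{12} = π_2 · P_{21} and π_2 · P_{23} = π_3 · P_{32}.
From π_1 · 9/10 = π_2 · 5/8: π_2/π_1 = (9/10)/(5/8) = 36/25.
From π_2 · 1/3 = π_3 · 1/7: π_3/π_2 = (1/3)/(1/7) = 7/3.
Take π_1 proportional to 1; then unnormalized π = (1, 36/25, 84/25). Normalize by dividing by the sum 29/5:
  π = (5/29, 36/145, 84/145).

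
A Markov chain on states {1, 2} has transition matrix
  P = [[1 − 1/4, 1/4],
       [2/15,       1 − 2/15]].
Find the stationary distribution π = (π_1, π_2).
π_1 = 8/23, π_2 = 15/23

Solve πP = π with π_1 + π_2 = 1. From πP = π: π_1 · (1 − 1/4) + π_2 · 2/15 = π_1 ⇒ π_2 · 2/15 = π_1 · 1/4 ⇒ π_2/π_1 = (1/4)/(2/15) = 15/8. Together with π_1 + π_2 = 1:
  π_1 = (2/15)/(1/4 + 2/15) = (2/15)/(23/60) = 8/23,
  π_2 = (1/4)/(1/4 + 2/15) = (1/4)/(23/60) = 15/23.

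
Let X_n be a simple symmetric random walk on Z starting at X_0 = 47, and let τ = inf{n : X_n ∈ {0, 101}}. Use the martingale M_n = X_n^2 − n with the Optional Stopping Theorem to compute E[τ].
E[τ] = 2538

M_n = X_n^2 − n is a martingale (since E[X_{n+1}^2 | F_n] = X_n^2 + 1). By OST (τ has finite mean in a bounded region), E[M_τ] = E[M_0] = X_0^2 − 0 = 47^2 = 2209. Also E[M_τ] = E[X_τ^2] − E[τ]. The walk exits at 0 or 101, with P(hit 101 first) = 47/101, so E[X_τ^2] = 101^2 · 47/101 + 0 = 4747. Thus E[τ] = E[X_τ^2] − E[M_τ] = 4747 − 2209 = 2538 = 47(101 − 47) = 2538.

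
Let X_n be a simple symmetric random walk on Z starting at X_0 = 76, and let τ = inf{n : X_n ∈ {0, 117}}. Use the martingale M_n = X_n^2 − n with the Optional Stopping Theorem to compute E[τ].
E[τ] = 3116

M_n = X_n^2 − n is a martingale (since E[X_{n+1}^2 | F_n] = X_n^2 + 1). By OST (τ has finite mean in a bounded region), E[M_τ] = E[M_0] = X_0^2 − 0 = 76^2 = 5776. Also E[M_τ] = E[X_τ^2] − E[τ]. The walk exits at 0 or 117, with P(hit 117 first) = 76/117, so E[X_τ^2] = 117^2 · 76/117 + 0 = 8892. Thus E[τ] = E[X_τ^2] − E[M_τ] = 8892 − 5776 = 3116 = 76(117 − 76) = 3116.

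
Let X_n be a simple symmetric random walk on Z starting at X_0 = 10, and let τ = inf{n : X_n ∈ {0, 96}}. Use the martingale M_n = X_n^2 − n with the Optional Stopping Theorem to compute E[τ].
E[τ] = 860

M_n = X_n^2 − n is a martingale (since E[X_{n+1}^2 | F_n] = X_n^2 + 1). By OST (τ has finite mean in a bounded region), E[M_τ] = E[M_0] = X_0^2 − 0 = 10^2 = 100. Also E[M_τ] = E[X_τ^2] − E[τ]. The walk exits at 0 or 96, with P(hit 96 first) = 10/96, so E[X_τ^2] = 96^2 · 10/96 + 0 = 960. Thus E[τ] = E[X_τ^2] − E[M_τ] = 960 − 100 = 860 = 10(96 − 10) = 860.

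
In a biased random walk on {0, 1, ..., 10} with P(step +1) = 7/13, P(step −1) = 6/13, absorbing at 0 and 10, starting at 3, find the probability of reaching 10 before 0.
P(hit 10 before 0) = (1 − (6/7)^3) / (1 − (6/7)^10) = 104589961/222009073

Let u_k denote P(reach 10 before 0 | start at k). Boundary: u_0 = 0, u_10 = 1. Recurrence: u_k = 7/13·u_{k+1} + 6/13·u_{k-1} for 1 ≤ k ≤ 9. Try u_k = A + B·r^k with r = q/p = (6/13)/(7/13) = 6/7. Substitution satisfies the recurrence; boundary conditions give:
  u_k = (1 − r^k) / (1 − r^N) = (1 − (6/7)^3) / (1 − (6/7)^10) = 104589961/222009073.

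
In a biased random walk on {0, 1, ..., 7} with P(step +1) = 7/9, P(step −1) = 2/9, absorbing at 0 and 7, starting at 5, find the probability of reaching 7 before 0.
P(hit 7 before 0) = (1 − (2/7)^5) / (1 − (2/7)^7) = 164395/164683

Let u_k denote P(reach 7 before 0 | start at k). Boundary: u_0 = 0, u_7 = 1. Recurrence: u_k = 7/9·u_{k+1} + 2/9·u_{k-1} for 1 ≤ k ≤ 6. Try u_k = A + B·r^k with r = q/p = (2/9)/(7/9) = 2/7. Substitution satisfies the recurrence; boundary conditions give:
  u_k = (1 − r^k) / (1 − r^N) = (1 − (2/7)^5) / (1 − (2/7)^7) = 164395/164683.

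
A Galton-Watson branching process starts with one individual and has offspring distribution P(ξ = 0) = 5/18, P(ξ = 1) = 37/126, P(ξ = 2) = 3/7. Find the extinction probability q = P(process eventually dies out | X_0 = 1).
q = 35/54

The pgf is f(s) = 5/18 + 37/126·s + 3/7·s². The extinction probability q is the smallest fixed point of f in [0, 1]. Setting s = f(s):
  3/7·s² + (37/126 − 1)·s + 5/18 = 0
  3/7·s² − (5/18 + 3/7)·s + 5/18 = 0
which factors as (s − 1)·(3/7·s − 5/18) = 0, giving roots s = 1 and s = (5/18)/(3/7) = 35/54.
Mean offspring μ = 37/126 + 2·3/7 = 145/126 > 1 (supercritical), so q < 1. The extinction probability is the smaller root: q = (5/18)/(3/7) = 35/54.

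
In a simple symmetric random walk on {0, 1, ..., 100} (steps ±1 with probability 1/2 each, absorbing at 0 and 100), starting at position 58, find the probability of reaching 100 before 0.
P(hit 100 before 0) = 58/100 = 29/50

Let u_k = P(hit 100 before 0 | start at k). Then u_0 = 0, u_100 = 1, and u_k = u_{k-1}/2 + u_{k+1}/2 for 1 ≤ k ≤ 99. This harmonic recurrence is solved by u_k = k/100, giving u_58 = 58/100 = 29/50.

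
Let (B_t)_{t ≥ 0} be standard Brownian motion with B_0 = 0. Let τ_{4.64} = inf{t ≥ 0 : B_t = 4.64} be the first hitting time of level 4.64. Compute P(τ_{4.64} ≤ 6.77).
P(τ_{4.64} ≤ 6.77) = 2(1 − Φ(4.64/√6.77)) = 2(1 − Φ(1.7833)) ≈ 0.0745

By the reflection principle for standard BM, P(τ_b ≤ t) = 2 · P(B_t ≥ b). Since B_t ~ N(0, t), P(B_t ≥ 4.64) = 1 − Φ(4.64/√t) = 1 − Φ(4.64/√6.77) = 1 − Φ(1.7833) ≈ 0.03727. Doubling: P(τ_{4.64} ≤ 6.77) ≈ 2 · 0.03727 = 0.07454 ≈ 0.0745.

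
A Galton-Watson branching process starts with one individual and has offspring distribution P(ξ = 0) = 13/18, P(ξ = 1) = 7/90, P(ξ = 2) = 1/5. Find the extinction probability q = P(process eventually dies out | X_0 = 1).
q = 1

Mean offspring μ = 0·13/18 + 1·7/90 + 2·1/5 = 43/90 ≤ 1. For μ ≤ 1 with offspring not concentrated at 1, the Galton-Watson process goes extinct almost surely, so q = 1.
(Algebraic check: The pgf is f(s) = 13/18 + 7/90·s + 1/5·s². The extinction probability q is the smallest fixed point of f in [0, 1]. Setting s = f(s):
  1/5·s² + (7/90 − 1)·s + 13/18 = 0
  1/5·s² − (13/18 + 1/5)·s + 13/18 = 0
which factors as (s − 1)·(1/5·s − 13/18) = 0, giving roots s = 1 and s = (13/18)/(1/5) = 65/18. Since 65/18 ≥ 1, the smallest root in [0, 1] is s = 1.)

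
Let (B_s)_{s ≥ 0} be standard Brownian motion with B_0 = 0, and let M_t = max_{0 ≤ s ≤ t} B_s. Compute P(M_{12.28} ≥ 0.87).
P(M_{12.28} ≥ 0.87) = 2·P(B_{12.28} ≥ 0.87) = 2(1 − Φ(0.87/√12.28)) ≈ 0.8039

By the reflection principle for Brownian motion, P(M_t ≥ a) = 2 · P(B_t ≥ a) for a ≥ 0. Since B_t ~ N(0, t), P(B_t ≥ 0.87) = 1 − Φ(0.87/√t) = 1 − Φ(0.87/√12.28) = 1 − Φ(0.2483). So
  P(M_{12.28} ≥ 0.87) = 2(1 − Φ(0.2483)) ≈ 0.8039.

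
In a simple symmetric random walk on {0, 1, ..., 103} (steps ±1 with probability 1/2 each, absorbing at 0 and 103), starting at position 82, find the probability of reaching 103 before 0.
P(hit 103 before 0) = 82/103

Let u_k = P(hit 103 before 0 | start at k). Then u_0 = 0, u_103 = 1, and u_k = u_{k-1}/2 + u_{k+1}/2 for 1 ≤ k ≤ 102. This harmonic recurrence is solved by u_k = k/103, giving u_82 = 82/103.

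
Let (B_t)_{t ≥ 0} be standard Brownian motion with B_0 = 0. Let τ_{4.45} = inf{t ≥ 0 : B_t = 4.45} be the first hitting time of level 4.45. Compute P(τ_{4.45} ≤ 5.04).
P(τ_{4.45} ≤ 5.04) = 2(1 − Φ(4.45/√5.04)) = 2(1 − Φ(1.9822)) ≈ 0.0475

By the reflection principle for standard BM, P(τ_b ≤ t) = 2 · P(B_t ≥ b). Since B_t ~ N(0, t), P(B_t ≥ 4.45) = 1 − Φ(4.45/√t) = 1 − Φ(4.45/√5.04) = 1 − Φ(1.9822) ≈ 0.02373. Doubling: P(τ_{4.45} ≤ 5.04) ≈ 2 · 0.02373 = 0.04746 ≈ 0.0475.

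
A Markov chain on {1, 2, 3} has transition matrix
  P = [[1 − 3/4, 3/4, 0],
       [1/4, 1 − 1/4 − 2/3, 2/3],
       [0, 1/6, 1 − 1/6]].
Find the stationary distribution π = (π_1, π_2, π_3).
π = (1/16, 3/16, 3/4)

This is a birth-death chain on three states, which satisfies detailed balance: π_1 · P_{12} = π_2 · P_{21} and π_2 · P_{23} = π_3 · P_{32}.
From π_1 · 3/4 = π_2 · 1/4: π_2/π_1 = (3/4)/(1/4) = 3.
From π_2 · 2/3 = π_3 · 1/6: π_3/π_2 = (2/3)/(1/6) = 4.
Take π_1 proportional to 1; then unnormalized π = (1, 3, 12). Normalize by dividing by the sum 16:
  π = (1/16, 3/16, 3/4).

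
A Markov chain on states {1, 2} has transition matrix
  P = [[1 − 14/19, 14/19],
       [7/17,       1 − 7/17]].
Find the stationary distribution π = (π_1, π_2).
π_1 = 19/53, π_2 = 34/53

Solve πP = π with π_1 + π_2 = 1. From πP = π: π_1 · (1 − 14/19) + π_2 · 7/17 = π_1 ⇒ π_2 · 7/17 = π_1 · 14/19 ⇒ π_2/π_1 = (14/19)/(7/17) = 34/19. Together with π_1 + π_2 = 1:
  π_1 = (7/17)/(14/19 + 7/17) = (7/17)/(371/323) = 19/53,
  π_2 = (14/19)/(14/19 + 7/17) = (14/19)/(371/323) = 34/53.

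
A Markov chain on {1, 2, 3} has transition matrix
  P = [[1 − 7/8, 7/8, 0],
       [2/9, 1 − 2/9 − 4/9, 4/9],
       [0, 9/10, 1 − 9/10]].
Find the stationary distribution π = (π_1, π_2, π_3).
π = (144/991, 567/991, 280/991)

This is a birth-death chain on three states, which satisfies detailed balance: π_1 · P_{12} = π_2 · P_{21} and π_2 · P_{23} = π_3 · P_{32}.
From π_1 · 7/8 = π_2 · 2/9: π_2/π_1 = (7/8)/(2/9) = 63/16.
From π_2 · 4/9 = π_3 · 9/10: π_3/π_2 = (4/9)/(9/10) = 40/81.
Take π_1 proportional to 1; then unnormalized π = (1, 63/16, 35/18). Normalize by dividing by the sum 991/144:
  π = (144/991, 567/991, 280/991).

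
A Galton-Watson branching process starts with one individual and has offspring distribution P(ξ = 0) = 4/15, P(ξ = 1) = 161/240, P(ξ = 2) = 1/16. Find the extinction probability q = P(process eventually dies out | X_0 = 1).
q = 1

Mean offspring μ = 0·4/15 + 1·161/240 + 2·1/16 = 191/240 ≤ 1. For μ ≤ 1 with offspring not concentrated at 1, the Galton-Watson process goes extinct almost surely, so q = 1.
(Algebraic check: The pgf is f(s) = 4/15 + 161/240·s + 1/16·s². The extinction probability q is the smallest fixed point of f in [0, 1]. Setting s = f(s):
  1/16·s² + (161/240 − 1)·s + 4/15 = 0
  1/16·s² − (4/15 + 1/16)·s + 4/15 = 0
which factors as (s − 1)·(1/16·s − 4/15) = 0, giving roots s = 1 and s = (4/15)/(1/16) = 64/15. Since 64/15 ≥ 1, the smallest root in [0, 1] is s = 1.)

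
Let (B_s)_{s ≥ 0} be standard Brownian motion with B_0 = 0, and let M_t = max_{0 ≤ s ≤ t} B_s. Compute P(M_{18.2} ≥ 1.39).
P(M_{18.2} ≥ 1.39) = 2·P(B_{18.2} ≥ 1.39) = 2(1 − Φ(1.39/√18.2)) ≈ 0.7446

By the reflection principle for Brownian motion, P(M_t ≥ a) = 2 · P(B_t ≥ a) for a ≥ 0. Since B_t ~ N(0, t), P(B_t ≥ 1.39) = 1 − Φ(1.39/√t) = 1 − Φ(1.39/√18.2) = 1 − Φ(0.3258). So
  P(M_{18.2} ≥ 1.39) = 2(1 − Φ(0.3258)) ≈ 0.7446.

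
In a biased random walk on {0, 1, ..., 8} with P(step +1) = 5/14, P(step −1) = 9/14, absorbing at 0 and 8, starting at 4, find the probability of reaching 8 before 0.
P(hit 8 before 0) = (1 − (9/5)^4) / (1 − (9/5)^8) = 625/7186

Let u_k denote P(reach 8 before 0 | start at k). Boundary: u_0 = 0, u_8 = 1. Recurrence: u_k = 5/14·u_{k+1} + 9/14·u_{k-1} for 1 ≤ k ≤ 7. Try u_k = A + B·r^k with r = q/p = (9/14)/(5/14) = 9/5. Substitution satisfies the recurrence; boundary conditions give:
  u_k = (1 − r^k) / (1 − r^N) = (1 − (9/5)^4) / (1 − (9/5)^8) = 625/7186.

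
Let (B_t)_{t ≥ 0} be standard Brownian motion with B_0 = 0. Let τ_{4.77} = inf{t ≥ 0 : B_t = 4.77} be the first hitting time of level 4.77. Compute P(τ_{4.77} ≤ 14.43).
P(τ_{4.77} ≤ 14.43) = 2(1 − Φ(4.77/√14.43)) = 2(1 − Φ(1.2557)) ≈ 0.2092

By the reflection principle for standard BM, P(τ_b ≤ t) = 2 · P(B_t ≥ b). Since B_t ~ N(0, t), P(B_t ≥ 4.77) = 1 − Φ(4.77/√t) = 1 − Φ(4.77/√14.43) = 1 − Φ(1.2557) ≈ 0.10461. Doubling: P(τ_{4.77} ≤ 14.43) ≈ 2 · 0.10461 = 0.20922 ≈ 0.2092.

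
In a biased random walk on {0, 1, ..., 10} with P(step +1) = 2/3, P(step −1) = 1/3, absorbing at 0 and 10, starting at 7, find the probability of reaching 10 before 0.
P(hit 10 before 0) = (1 − (1/2)^7) / (1 − (1/2)^10) = 1016/1023

Let u_k denote P(reach 10 before 0 | start at k). Boundary: u_0 = 0, u_10 = 1. Recurrence: u_k = 2/3·u_{k+1} + 1/3·u_{k-1} for 1 ≤ k ≤ 9. Try u_k = A + B·r^k with r = q/p = (1/3)/(2/3) = 1/2. Substitution satisfies the recurrence; boundary conditions give:
  u_k = (1 − r^k) / (1 − r^N) = (1 − (1/2)^7) / (1 − (1/2)^10) = 1016/1023.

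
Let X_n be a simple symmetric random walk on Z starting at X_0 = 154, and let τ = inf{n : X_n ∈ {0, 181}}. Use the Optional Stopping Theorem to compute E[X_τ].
E[X_τ] = 154

X_n is a martingale and τ is a bounded-mean stopping time (indeed τ is finite a.s. with bounded expectation since the walk is in a bounded region). By the OST, E[X_τ] = E[X_0] = 154. Equivalently: E[X_τ] = 181 · P(hit 181 first) + 0 · P(hit 0 first) = 181 · (154/181) = 154.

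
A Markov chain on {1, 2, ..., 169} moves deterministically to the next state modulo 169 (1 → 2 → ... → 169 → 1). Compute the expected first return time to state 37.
E[T_37 | X_0 = 37] = 169

The chain cycles deterministically, so starting at state 37 it returns in exactly 169 steps. Equivalently, the stationary distribution is uniform π_j = 1/169 for every state j, so by Kac's formula E[T_37] = 1/π_37 = 169.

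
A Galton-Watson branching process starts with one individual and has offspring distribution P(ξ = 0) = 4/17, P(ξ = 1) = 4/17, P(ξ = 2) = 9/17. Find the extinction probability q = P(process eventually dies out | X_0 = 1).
q = 4/9

The pgf is f(s) = 4/17 + 4/17·s + 9/17·s². The extinction probability q is the smallest fixed point of f in [0, 1]. Setting s = f(s):
  9/17·s² + (4/17 − 1)·s + 4/17 = 0
  9/17·s² − (4/17 + 9/17)·s + 4/17 = 0
which factors as (s − 1)·(9/17·s − 4/17) = 0, giving roots s = 1 and s = (4/17)/(9/17) = 4/9.
Mean offspring μ = 4/17 + 2·9/17 = 22/17 > 1 (supercritical), so q < 1. The extinction probability is the smaller root: q = (4/17)/(9/17) = 4/9.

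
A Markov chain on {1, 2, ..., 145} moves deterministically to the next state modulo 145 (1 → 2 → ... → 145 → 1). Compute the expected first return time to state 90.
E[T_90 | X_0 = 90] = 145

The chain cycles deterministically, so starting at state 90 it returns in exactly 145 steps. Equivalently, the stationary distribution is uniform π_j = 1/145 for every state j, so by Kac's formula E[T_90] = 1/π_90 = 145.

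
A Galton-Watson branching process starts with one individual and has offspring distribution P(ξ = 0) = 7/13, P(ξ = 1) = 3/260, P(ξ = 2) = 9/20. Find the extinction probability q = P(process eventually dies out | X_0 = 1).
q = 1

Mean offspring μ = 0·7/13 + 1·3/260 + 2·9/20 = 237/260 ≤ 1. For μ ≤ 1 with offspring not concentrated at 1, the Galton-Watson process goes extinct almost surely, so q = 1.
(Algebraic check: The pgf is f(s) = 7/13 + 3/260·s + 9/20·s². The extinction probability q is the smallest fixed point of f in [0, 1]. Setting s = f(s):
  9/20·s² + (3/260 − 1)·s + 7/13 = 0
  9/20·s² − (7/13 + 9/20)·s + 7/13 = 0
which factors as (s − 1)·(9/20·s − 7/13) = 0, giving roots s = 1 and s = (7/13)/(9/20) = 140/117. Since 140/117 ≥ 1, the smallest root in [0, 1] is s = 1.)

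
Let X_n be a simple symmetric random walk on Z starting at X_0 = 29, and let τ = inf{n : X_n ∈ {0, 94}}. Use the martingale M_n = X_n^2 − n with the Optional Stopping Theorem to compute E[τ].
E[τ] = 1885

M_n = X_n^2 − n is a martingale (since E[X_{n+1}^2 | F_n] = X_n^2 + 1). By OST (τ has finite mean in a bounded region), E[M_τ] = E[M_0] = X_0^2 − 0 = 29^2 = 841. Also E[M_τ] = E[X_τ^2] − E[τ]. The walk exits at 0 or 94, with P(hit 94 first) = 29/94, so E[X_τ^2] = 94^2 · 29/94 + 0 = 2726. Thus E[τ] = E[X_τ^2] − E[M_τ] = 2726 − 841 = 1885 = 29(94 − 29) = 1885.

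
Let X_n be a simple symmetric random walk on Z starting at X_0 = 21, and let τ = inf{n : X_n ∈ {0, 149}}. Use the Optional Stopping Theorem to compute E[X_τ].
E[X_τ] = 21

X_n is a martingale and τ is a bounded-mean stopping time (indeed τ is finite a.s. with bounded expectation since the walk is in a bounded region). By the OST, E[X_τ] = E[X_0] = 21. Equivalently: E[X_τ] = 149 · P(hit 149 first) + 0 · P(hit 0 first) = 149 · (21/149) = 21.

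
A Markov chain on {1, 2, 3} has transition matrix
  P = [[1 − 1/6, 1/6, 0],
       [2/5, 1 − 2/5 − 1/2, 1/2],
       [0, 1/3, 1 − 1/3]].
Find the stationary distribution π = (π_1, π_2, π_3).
π = (24/49, 10/49, 15/49)

This is a birth-death chain on three states, which satisfies detailed balance: π_1 · P_{12} = π_2 · P_{21} and π_2 · P_{23} = π_3 · P_{32}.
From π_1 · 1/6 = π_2 · 2/5: π_2/π_1 = (1/6)/(2/5) = 5/12.
From π_2 · 1/2 = π_3 · 1/3: π_3/π_2 = (1/2)/(1/3) = 3/2.
Take π_1 proportional to 1; then unnormalized π = (1, 5/12, 5/8). Normalize by dividing by the sum 49/24:
  π = (24/49, 10/49, 15/49).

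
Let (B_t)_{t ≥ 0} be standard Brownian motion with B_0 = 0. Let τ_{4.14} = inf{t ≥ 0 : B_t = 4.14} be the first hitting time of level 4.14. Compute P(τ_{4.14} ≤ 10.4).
P(τ_{4.14} ≤ 10.4) = 2(1 − Φ(4.14/√10.4)) = 2(1 − Φ(1.2838)) ≈ 0.1992

By the reflection principle for standard BM, P(τ_b ≤ t) = 2 · P(B_t ≥ b). Since B_t ~ N(0, t), P(B_t ≥ 4.14) = 1 − Φ(4.14/√t) = 1 − Φ(4.14/√10.4) = 1 − Φ(1.2838) ≈ 0.09961. Doubling: P(τ_{4.14} ≤ 10.4) ≈ 2 · 0.09961 = 0.19922 ≈ 0.1992.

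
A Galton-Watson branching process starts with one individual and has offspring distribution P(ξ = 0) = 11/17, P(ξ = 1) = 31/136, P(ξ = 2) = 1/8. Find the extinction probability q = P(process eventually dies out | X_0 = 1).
q = 1

Mean offspring μ = 0·11/17 + 1·31/136 + 2·1/8 = 65/136 ≤ 1. For μ ≤ 1 with offspring not concentrated at 1, the Galton-Watson process goes extinct almost surely, so q = 1.
(Algebraic check: The pgf is f(s) = 11/17 + 31/136·s + 1/8·s². The extinction probability q is the smallest fixed point of f in [0, 1]. Setting s = f(s):
  1/8·s² + (31/136 − 1)·s + 11/17 = 0
  1/8·s² − (11/17 + 1/8)·s + 11/17 = 0
which factors as (s − 1)·(1/8·s − 11/17) = 0, giving roots s = 1 and s = (11/17)/(1/8) = 88/17. Since 88/17 ≥ 1, the smallest root in [0, 1] is s = 1.)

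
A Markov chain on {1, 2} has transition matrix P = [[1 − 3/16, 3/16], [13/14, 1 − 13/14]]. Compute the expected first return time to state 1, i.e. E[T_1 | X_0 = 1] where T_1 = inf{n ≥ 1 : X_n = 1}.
E[T_1 | X_0 = 1] = 1/π_1 = 125/104

For an irreducible recurrent Markov chain with stationary distribution π, E[T_i | X_0 = i] = 1/π_i (Kac's formula). Here π_1 = (13/14)/(3/16 + 13/14) = (13/14)/(125/112) = 104/125, so E[T_1 | X_0 = 1] = 1/π_1 = (3/16 + 13/14)/(13/14) = (125/112)/(13/14) = 125/104.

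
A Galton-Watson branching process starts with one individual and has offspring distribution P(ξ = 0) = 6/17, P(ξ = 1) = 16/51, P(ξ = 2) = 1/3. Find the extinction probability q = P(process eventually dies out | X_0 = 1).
q = 1

Mean offspring μ = 0·6/17 + 1·16/51 + 2·1/3 = 50/51 ≤ 1. For μ ≤ 1 with offspring not concentrated at 1, the Galton-Watson process goes extinct almost surely, so q = 1.
(Algebraic check: The pgf is f(s) = 6/17 + 16/51·s + 1/3·s². The extinction probability q is the smallest fixed point of f in [0, 1]. Setting s = f(s):
  1/3·s² + (16/51 − 1)·s + 6/17 = 0
  1/3·s² − (6/17 + 1/3)·s + 6/17 = 0
which factors as (s − 1)·(1/3·s − 6/17) = 0, giving roots s = 1 and s = (6/17)/(1/3) = 18/17. Since 18/17 ≥ 1, the smallest root in [0, 1] is s = 1.)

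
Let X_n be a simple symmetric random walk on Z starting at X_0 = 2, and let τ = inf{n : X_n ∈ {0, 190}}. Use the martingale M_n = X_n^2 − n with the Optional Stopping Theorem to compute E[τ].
E[τ] = 376

M_n = X_n^2 − n is a martingale (since E[X_{n+1}^2 | F_n] = X_n^2 + 1). By OST (τ has finite mean in a bounded region), E[M_τ] = E[M_0] = X_0^2 − 0 = 2^2 = 4. Also E[M_τ] = E[X_τ^2] − E[τ]. The walk exits at 0 or 190, with P(hit 190 first) = 2/190, so E[X_τ^2] = 190^2 · 2/190 + 0 = 380. Thus E[τ] = E[X_τ^2] − E[M_τ] = 380 − 4 = 376 = 2(190 − 2) = 376.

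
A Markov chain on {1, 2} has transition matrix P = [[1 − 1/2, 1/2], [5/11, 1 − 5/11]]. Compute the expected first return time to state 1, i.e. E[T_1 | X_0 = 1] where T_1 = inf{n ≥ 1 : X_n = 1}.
E[T_1 | X_0 = 1] = 1/π_1 = 21/10

For an irreducible recurrent Markov chain with stationary distribution π, E[T_i | X_0 = i] = 1/π_i (Kac's formula). Here π_1 = (5/11)/(1/2 + 5/11) = (5/11)/(21/22) = 10/21, so E[T_1 | X_0 = 1] = 1/π_1 = (1/2 + 5/11)/(5/11) = (21/22)/(5/11) = 21/10.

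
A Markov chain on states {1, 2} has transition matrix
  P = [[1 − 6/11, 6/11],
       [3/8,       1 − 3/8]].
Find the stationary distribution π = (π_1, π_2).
π_1 = 11/27, π_2 = 16/27

Solve πP = π with π_1 + π_2 = 1. From πP = π: π_1 · (1 − 6/11) + π_2 · 3/8 = π_1 ⇒ π_2 · 3/8 = π_1 · 6/11 ⇒ π_2/π_1 = (6/11)/(3/8) = 16/11. Together with π_1 + π_2 = 1:
  π_1 = (3/8)/(6/11 + 3/8) = (3/8)/(81/88) = 11/27,
  π_2 = (6/11)/(6/11 + 3/8) = (6/11)/(81/88) = 16/27.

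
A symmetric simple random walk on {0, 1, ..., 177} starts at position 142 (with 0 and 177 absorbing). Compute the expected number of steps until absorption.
E[τ | X_0 = 142] = 4970

Let v_k = E[τ | X_0 = k]. Boundary: v_0 = v_177 = 0. Recurrence: v_k = 1 + (v_{k-1} + v_{k+1})/2 for 1 ≤ k ≤ 176. The particular solution to v_k − (v_{k-1} + v_{k+1})/2 = 1 is v_k = −k^2. Adding homogeneous solution A + B k and matching boundaries gives v_k = k (177 − k). Substituting k = 142: v_142 = 142 · 35 = 4970.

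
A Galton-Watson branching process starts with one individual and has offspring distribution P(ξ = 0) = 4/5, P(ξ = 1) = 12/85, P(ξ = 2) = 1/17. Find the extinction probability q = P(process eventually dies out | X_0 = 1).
q = 1

Mean offspring μ = 0·4/5 + 1·12/85 + 2·1/17 = 22/85 ≤ 1. For μ ≤ 1 with offspring not concentrated at 1, the Galton-Watson process goes extinct almost surely, so q = 1.
(Algebraic check: The pgf is f(s) = 4/5 + 12/85·s + 1/17·s². The extinction probability q is the smallest fixed point of f in [0, 1]. Setting s = f(s):
  1/17·s² + (12/85 − 1)·s + 4/5 = 0
  1/17·s² − (4/5 + 1/17)·s + 4/5 = 0
which factors as (s − 1)·(1/17·s − 4/5) = 0, giving roots s = 1 and s = (4/5)/(1/17) = 68/5. Since 68/5 ≥ 1, the smallest root in [0, 1] is s = 1.)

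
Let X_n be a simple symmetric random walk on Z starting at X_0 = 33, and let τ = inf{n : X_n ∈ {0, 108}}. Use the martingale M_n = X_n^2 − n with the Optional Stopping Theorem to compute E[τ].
E[τ] = 2475

M_n = X_n^2 − n is a martingale (since E[X_{n+1}^2 | F_n] = X_n^2 + 1). By OST (τ has finite mean in a bounded region), E[M_τ] = E[M_0] = X_0^2 − 0 = 33^2 = 1089. Also E[M_τ] = E[X_τ^2] − E[τ]. The walk exits at 0 or 108, with P(hit 108 first) = 33/108, so E[X_τ^2] = 108^2 · 33/108 + 0 = 3564. Thus E[τ] = E[X_τ^2] − E[M_τ] = 3564 − 1089 = 2475 = 33(108 − 33) = 2475.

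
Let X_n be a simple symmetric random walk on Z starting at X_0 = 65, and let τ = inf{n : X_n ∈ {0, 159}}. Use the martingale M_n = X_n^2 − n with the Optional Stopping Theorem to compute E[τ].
E[τ] = 6110

M_n = X_n^2 − n is a martingale (since E[X_{n+1}^2 | F_n] = X_n^2 + 1). By OST (τ has finite mean in a bounded region), E[M_τ] = E[M_0] = X_0^2 − 0 = 65^2 = 4225. Also E[M_τ] = E[X_τ^2] − E[τ]. The walk exits at 0 or 159, with P(hit 159 first) = 65/159, so E[X_τ^2] = 159^2 · 65/159 + 0 = 10335. Thus E[τ] = E[X_τ^2] − E[M_τ] = 10335 − 4225 = 6110 = 65(159 − 65) = 6110.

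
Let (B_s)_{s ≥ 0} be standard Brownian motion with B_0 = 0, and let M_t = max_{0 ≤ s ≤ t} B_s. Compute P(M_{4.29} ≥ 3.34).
P(M_{4.29} ≥ 3.34) = 2·P(B_{4.29} ≥ 3.34) = 2(1 − Φ(3.34/√4.29)) ≈ 0.1068

By the reflection principle for Brownian motion, P(M_t ≥ a) = 2 · P(B_t ≥ a) for a ≥ 0. Since B_t ~ N(0, t), P(B_t ≥ 3.34) = 1 − Φ(3.34/√t) = 1 − Φ(3.34/√4.29) = 1 − Φ(1.6126). So
  P(M_{4.29} ≥ 3.34) = 2(1 − Φ(1.6126)) ≈ 0.1068.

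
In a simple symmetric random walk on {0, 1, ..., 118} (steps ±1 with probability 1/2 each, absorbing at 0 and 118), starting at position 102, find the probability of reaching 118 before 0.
P(hit 118 before 0) = 102/118 = 51/59

Let u_k = P(hit 118 before 0 | start at k). Then u_0 = 0, u_118 = 1, and u_k = u_{k-1}/2 + u_{k+1}/2 for 1 ≤ k ≤ 117. This harmonic recurrence is solved by u_k = k/118, giving u_102 = 102/118 = 51/59.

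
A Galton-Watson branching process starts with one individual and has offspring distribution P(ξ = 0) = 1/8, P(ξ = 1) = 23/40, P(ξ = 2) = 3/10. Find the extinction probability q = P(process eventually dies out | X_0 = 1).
q = 5/12

The pgf is f(s) = 1/8 + 23/40·s + 3/10·s². The extinction probability q is the smallest fixed point of f in [0, 1]. Setting s = f(s):
  3/10·s² + (23/40 − 1)·s + 1/8 = 0
  3/10·s² − (1/8 + 3/10)·s + 1/8 = 0
which factors as (s − 1)·(3/10·s − 1/8) = 0, giving roots s = 1 and s = (1/8)/(3/10) = 5/12.
Mean offspring μ = 23/40 + 2·3/10 = 47/40 > 1 (supercritical), so q < 1. The extinction probability is the smaller root: q = (1/8)/(3/10) = 5/12.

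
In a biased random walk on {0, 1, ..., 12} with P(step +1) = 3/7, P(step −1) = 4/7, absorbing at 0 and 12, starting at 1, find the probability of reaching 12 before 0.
P(hit 12 before 0) = (1 − (4/3)^1) / (1 − (4/3)^12) = 177147/16245775

Let u_k denote P(reach 12 before 0 | start at k). Boundary: u_0 = 0, u_12 = 1. Recurrence: u_k = 3/7·u_{k+1} + 4/7·u_{k-1} for 1 ≤ k ≤ 11. Try u_k = A + B·r^k with r = q/p = (4/7)/(3/7) = 4/3. Substitution satisfies the recurrence; boundary conditions give:
  u_k = (1 − r^k) / (1 − r^N) = (1 − (4/3)^1) / (1 − (4/3)^12) = 177147/16245775.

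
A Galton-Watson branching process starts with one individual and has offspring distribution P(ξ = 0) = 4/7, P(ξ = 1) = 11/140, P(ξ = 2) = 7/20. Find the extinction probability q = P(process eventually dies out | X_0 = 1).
q = 1

Mean offspring μ = 0·4/7 + 1·11/140 + 2·7/20 = 109/140 ≤ 1. For μ ≤ 1 with offspring not concentrated at 1, the Galton-Watson process goes extinct almost surely, so q = 1.
(Algebraic check: The pgf is f(s) = 4/7 + 11/140·s + 7/20·s². The extinction probability q is the smallest fixed point of f in [0, 1]. Setting s = f(s):
  7/20·s² + (11/140 − 1)·s + 4/7 = 0
  7/20·s² − (4/7 + 7/20)·s + 4/7 = 0
which factors as (s − 1)·(7/20·s − 4/7) = 0, giving roots s = 1 and s = (4/7)/(7/20) = 80/49. Since 80/49 ≥ 1, the smallest root in [0, 1] is s = 1.)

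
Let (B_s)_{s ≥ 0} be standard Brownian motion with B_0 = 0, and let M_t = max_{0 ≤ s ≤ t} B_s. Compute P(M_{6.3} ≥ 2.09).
P(M_{6.3} ≥ 2.09) = 2·P(B_{6.3} ≥ 2.09) = 2(1 − Φ(2.09/√6.3)) ≈ 0.4050

By the reflection principle for Brownian motion, P(M_t ≥ a) = 2 · P(B_t ≥ a) for a ≥ 0. Since B_t ~ N(0, t), P(B_t ≥ 2.09) = 1 − Φ(2.09/√t) = 1 − Φ(2.09/√6.3) = 1 − Φ(0.8327). So
  P(M_{6.3} ≥ 2.09) = 2(1 − Φ(0.8327)) ≈ 0.4050.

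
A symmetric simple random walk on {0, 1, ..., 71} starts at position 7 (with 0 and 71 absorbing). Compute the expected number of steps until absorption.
E[τ | X_0 = 7] = 448

Let v_k = E[τ | X_0 = k]. Boundary: v_0 = v_71 = 0. Recurrence: v_k = 1 + (v_{k-1} + v_{k+1})/2 for 1 ≤ k ≤ 70. The particular solution to v_k − (v_{k-1} + v_{k+1})/2 = 1 is v_k = −k^2. Adding homogeneous solution A + B k and matching boundaries gives v_k = k (71 − k). Substituting k = 7: v_7 = 7 · 64 = 448.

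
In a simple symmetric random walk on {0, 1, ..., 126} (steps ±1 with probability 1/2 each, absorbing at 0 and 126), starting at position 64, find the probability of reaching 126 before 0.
P(hit 126 before 0) = 64/126 = 32/63

Let u_k = P(hit 126 before 0 | start at k). Then u_0 = 0, u_126 = 1, and u_k = u_{k-1}/2 + u_{k+1}/2 for 1 ≤ k ≤ 125. This harmonic recurrence is solved by u_k = k/126, giving u_64 = 64/126 = 32/63.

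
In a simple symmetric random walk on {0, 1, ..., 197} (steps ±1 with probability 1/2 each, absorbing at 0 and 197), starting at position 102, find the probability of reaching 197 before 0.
P(hit 197 before 0) = 102/197

Let u_k = P(hit 197 before 0 | start at k). Then u_0 = 0, u_197 = 1, and u_k = u_{k-1}/2 + u_{k+1}/2 for 1 ≤ k ≤ 196. This harmonic recurrence is solved by u_k = k/197, giving u_102 = 102/197.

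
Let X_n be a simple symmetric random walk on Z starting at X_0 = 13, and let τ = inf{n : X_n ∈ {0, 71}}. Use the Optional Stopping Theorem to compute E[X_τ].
E[X_τ] = 13

X_n is a martingale and τ is a bounded-mean stopping time (indeed τ is finite a.s. with bounded expectation since the walk is in a bounded region). By the OST, E[X_τ] = E[X_0] = 13. Equivalently: E[X_τ] = 71 · P(hit 71 first) + 0 · P(hit 0 first) = 71 · (13/71) = 13.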